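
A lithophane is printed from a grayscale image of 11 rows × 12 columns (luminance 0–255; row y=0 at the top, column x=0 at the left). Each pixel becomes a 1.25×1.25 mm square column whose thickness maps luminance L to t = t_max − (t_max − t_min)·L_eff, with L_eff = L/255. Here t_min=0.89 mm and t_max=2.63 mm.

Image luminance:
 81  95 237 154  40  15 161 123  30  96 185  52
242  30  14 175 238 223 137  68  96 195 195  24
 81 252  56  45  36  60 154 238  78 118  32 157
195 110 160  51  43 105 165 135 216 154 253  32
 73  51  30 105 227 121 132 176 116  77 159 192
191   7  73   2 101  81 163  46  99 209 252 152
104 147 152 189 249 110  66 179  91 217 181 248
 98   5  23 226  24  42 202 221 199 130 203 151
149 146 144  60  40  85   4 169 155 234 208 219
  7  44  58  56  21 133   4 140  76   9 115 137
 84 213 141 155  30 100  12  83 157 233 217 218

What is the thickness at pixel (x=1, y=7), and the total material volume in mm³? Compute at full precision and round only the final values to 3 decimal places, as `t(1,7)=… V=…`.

t(1,7)=2.596 V=369.930

span = t_max - t_min = 2.63 - 0.89 = 1.740
L(1,7) = 5, L_eff = 5/255 = 0.019608
t(1,7) = 2.63 - 1.740·0.019608 = 2.596
Σt over all 11·12 pixels = 100621/425 ≈ 236.7552941
V = pitch²·Σt = 1.25²·100621/425 = 369.930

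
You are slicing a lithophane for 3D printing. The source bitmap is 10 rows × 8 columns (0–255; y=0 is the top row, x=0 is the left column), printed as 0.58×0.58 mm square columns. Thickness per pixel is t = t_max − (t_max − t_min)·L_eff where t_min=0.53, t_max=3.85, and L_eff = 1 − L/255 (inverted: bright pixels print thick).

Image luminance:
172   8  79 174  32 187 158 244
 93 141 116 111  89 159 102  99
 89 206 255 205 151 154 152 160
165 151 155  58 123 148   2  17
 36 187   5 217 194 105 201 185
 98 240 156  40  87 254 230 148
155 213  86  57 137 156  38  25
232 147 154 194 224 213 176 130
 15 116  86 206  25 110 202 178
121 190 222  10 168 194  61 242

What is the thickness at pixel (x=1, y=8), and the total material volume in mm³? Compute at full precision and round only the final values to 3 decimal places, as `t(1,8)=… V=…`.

span = t_max - t_min = 3.85 - 0.53 = 3.320
L(1,8) = 116, L_eff = 1 - 116/255 = 0.545098 (inverted)
t(1,8) = 3.85 - 3.320·0.545098 = 2.040
Σt over all 10·8 pixels = 1185043/6375 ≈ 185.8890980
V = pitch²·Σt = 0.58²·1185043/6375 = 62.533

t(1,8)=2.040 V=62.533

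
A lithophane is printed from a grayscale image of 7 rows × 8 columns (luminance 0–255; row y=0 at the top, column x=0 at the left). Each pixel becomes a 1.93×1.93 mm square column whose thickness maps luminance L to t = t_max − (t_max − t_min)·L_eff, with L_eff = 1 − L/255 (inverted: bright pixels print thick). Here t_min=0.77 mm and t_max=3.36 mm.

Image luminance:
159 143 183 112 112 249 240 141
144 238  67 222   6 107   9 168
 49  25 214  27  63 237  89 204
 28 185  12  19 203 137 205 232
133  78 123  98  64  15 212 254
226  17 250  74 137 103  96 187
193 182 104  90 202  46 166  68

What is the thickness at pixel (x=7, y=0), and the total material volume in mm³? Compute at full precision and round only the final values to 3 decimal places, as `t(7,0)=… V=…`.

t(7,0)=2.202 V=438.579

span = t_max - t_min = 3.36 - 0.77 = 2.590
L(7,0) = 141, L_eff = 1 - 141/255 = 0.447059 (inverted)
t(7,0) = 3.36 - 2.590·0.447059 = 2.202
Σt over all 7·8 pixels = 1000811/8500 ≈ 117.7424706
V = pitch²·Σt = 1.93²·1000811/8500 = 438.579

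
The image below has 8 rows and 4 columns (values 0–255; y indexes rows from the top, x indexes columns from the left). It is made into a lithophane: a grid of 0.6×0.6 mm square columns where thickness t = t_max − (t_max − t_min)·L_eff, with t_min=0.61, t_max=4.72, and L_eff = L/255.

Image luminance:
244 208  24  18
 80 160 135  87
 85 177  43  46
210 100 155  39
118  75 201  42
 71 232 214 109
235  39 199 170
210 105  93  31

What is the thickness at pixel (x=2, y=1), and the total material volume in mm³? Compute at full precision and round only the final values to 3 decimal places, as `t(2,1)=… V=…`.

span = t_max - t_min = 4.72 - 0.61 = 4.110
L(2,1) = 135, L_eff = 135/255 = 0.529412
t(2,1) = 4.72 - 4.110·0.529412 = 2.544
Σt over all 8·4 pixels = 148401/1700 ≈ 87.2947059
V = pitch²·Σt = 0.6²·148401/1700 = 31.426

t(2,1)=2.544 V=31.426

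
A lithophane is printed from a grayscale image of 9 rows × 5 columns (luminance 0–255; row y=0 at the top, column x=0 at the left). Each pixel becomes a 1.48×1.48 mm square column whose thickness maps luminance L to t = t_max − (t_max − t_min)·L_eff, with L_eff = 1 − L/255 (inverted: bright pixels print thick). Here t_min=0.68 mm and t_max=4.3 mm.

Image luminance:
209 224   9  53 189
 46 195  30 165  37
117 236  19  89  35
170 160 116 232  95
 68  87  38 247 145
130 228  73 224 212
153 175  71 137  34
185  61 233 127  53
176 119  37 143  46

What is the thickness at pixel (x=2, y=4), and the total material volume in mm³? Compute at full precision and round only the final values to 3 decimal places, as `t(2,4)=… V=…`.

t(2,4)=1.219 V=242.029

span = t_max - t_min = 4.3 - 0.68 = 3.620
L(2,4) = 38, L_eff = 1 - 38/255 = 0.850980 (inverted)
t(2,4) = 4.3 - 3.620·0.850980 = 1.219
Σt over all 9·5 pixels = 234803/2125 ≈ 110.4955294
V = pitch²·Σt = 1.48²·234803/2125 = 242.029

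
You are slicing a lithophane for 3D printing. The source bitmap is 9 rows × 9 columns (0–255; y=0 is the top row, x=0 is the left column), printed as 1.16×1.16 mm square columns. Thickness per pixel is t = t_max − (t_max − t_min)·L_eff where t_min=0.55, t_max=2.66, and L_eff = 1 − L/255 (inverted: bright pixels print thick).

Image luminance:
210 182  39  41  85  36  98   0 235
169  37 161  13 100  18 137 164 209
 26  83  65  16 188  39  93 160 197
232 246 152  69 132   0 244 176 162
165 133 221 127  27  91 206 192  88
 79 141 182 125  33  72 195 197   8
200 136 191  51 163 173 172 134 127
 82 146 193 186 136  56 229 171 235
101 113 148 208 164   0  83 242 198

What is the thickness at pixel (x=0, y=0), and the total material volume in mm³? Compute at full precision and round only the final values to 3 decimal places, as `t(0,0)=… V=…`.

t(0,0)=2.288 V=177.234

span = t_max - t_min = 2.66 - 0.55 = 2.110
L(0,0) = 210, L_eff = 1 - 210/255 = 0.176471 (inverted)
t(0,0) = 2.66 - 2.110·0.176471 = 2.288
Σt over all 9·9 pixels = 3358699/25500 ≈ 131.7136863
V = pitch²·Σt = 1.16²·3358699/25500 = 177.234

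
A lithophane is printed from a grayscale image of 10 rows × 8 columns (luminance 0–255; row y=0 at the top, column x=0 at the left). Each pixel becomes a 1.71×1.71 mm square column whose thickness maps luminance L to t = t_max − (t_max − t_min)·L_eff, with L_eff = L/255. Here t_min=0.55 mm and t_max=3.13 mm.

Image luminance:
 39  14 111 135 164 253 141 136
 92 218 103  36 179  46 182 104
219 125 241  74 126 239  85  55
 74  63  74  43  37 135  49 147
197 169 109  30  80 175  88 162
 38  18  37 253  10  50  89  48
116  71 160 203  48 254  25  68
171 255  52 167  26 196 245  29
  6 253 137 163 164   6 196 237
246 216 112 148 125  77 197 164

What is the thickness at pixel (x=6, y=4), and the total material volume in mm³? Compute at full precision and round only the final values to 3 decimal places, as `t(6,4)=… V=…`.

span = t_max - t_min = 3.13 - 0.55 = 2.580
L(6,4) = 88, L_eff = 88/255 = 0.345098
t(6,4) = 3.13 - 2.580·0.345098 = 2.240
Σt over all 10·8 pixels = 25669/170 ≈ 150.9941176
V = pitch²·Σt = 1.71²·25669/170 = 441.522

t(6,4)=2.240 V=441.522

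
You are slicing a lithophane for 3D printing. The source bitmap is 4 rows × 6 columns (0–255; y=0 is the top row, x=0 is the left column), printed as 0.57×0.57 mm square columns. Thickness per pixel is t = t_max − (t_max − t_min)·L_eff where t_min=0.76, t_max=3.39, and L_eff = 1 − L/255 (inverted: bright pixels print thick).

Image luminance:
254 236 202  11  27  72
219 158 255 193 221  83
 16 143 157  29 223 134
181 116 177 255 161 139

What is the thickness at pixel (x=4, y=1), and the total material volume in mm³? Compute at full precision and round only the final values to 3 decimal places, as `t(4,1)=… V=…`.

t(4,1)=3.039 V=18.197

span = t_max - t_min = 3.39 - 0.76 = 2.630
L(4,1) = 221, L_eff = 1 - 221/255 = 0.133333 (inverted)
t(4,1) = 3.39 - 2.630·0.133333 = 3.039
Σt over all 4·6 pixels = 714113/12750 ≈ 56.0088627
V = pitch²·Σt = 0.57²·714113/12750 = 18.197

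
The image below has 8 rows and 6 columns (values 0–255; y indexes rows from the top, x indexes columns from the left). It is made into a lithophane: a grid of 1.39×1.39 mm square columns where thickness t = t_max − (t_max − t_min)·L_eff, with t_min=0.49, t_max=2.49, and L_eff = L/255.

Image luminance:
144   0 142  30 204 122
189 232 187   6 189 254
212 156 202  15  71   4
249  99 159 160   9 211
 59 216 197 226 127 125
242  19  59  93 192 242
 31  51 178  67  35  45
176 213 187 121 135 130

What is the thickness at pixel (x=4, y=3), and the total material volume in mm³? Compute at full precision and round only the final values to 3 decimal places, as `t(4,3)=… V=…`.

span = t_max - t_min = 2.49 - 0.49 = 2.000
L(4,3) = 9, L_eff = 9/255 = 0.035294
t(4,3) = 2.49 - 2.000·0.035294 = 2.419
Σt over all 8·6 pixels = 88268/1275 ≈ 69.2298039
V = pitch²·Σt = 1.39²·88268/1275 = 133.759

t(4,3)=2.419 V=133.759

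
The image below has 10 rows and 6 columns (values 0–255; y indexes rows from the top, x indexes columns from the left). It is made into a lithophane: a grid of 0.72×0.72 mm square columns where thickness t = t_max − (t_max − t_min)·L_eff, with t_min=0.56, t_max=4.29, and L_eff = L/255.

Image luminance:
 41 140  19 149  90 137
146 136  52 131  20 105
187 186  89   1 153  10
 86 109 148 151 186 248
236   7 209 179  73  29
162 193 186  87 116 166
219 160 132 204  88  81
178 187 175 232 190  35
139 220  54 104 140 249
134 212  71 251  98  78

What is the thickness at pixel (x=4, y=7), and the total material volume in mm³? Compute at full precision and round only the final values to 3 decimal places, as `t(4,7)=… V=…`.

span = t_max - t_min = 4.29 - 0.56 = 3.730
L(4,7) = 190, L_eff = 190/255 = 0.745098
t(4,7) = 4.29 - 3.730·0.745098 = 1.511
Σt over all 10·6 pixels = 1790969/12750 ≈ 140.4681569
V = pitch²·Σt = 0.72²·1790969/12750 = 72.819

t(4,7)=1.511 V=72.819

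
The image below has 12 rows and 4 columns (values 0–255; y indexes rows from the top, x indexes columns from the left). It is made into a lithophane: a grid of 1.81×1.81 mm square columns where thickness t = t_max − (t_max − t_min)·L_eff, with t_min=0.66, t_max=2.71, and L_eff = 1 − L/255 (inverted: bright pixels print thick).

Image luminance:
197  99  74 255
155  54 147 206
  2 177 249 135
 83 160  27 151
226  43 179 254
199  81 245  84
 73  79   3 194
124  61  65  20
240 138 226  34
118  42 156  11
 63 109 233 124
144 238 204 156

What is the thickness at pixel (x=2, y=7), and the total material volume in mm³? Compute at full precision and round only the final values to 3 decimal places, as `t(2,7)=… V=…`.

t(2,7)=1.183 V=270.686

span = t_max - t_min = 2.71 - 0.66 = 2.050
L(2,7) = 65, L_eff = 1 - 65/255 = 0.745098 (inverted)
t(2,7) = 2.71 - 2.050·0.745098 = 1.183
Σt over all 12·4 pixels = 84277/1020 ≈ 82.6245098
V = pitch²·Σt = 1.81²·84277/1020 = 270.686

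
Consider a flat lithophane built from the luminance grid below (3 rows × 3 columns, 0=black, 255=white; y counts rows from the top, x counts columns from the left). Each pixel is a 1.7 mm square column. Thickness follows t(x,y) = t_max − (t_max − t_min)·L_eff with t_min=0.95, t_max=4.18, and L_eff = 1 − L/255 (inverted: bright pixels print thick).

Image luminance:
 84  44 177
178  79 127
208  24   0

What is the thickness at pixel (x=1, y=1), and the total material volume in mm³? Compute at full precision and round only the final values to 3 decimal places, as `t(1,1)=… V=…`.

t(1,1)=1.951 V=58.424

span = t_max - t_min = 4.18 - 0.95 = 3.230
L(1,1) = 79, L_eff = 1 - 79/255 = 0.690196 (inverted)
t(1,1) = 4.18 - 3.230·0.690196 = 1.951
Σt over all 3·3 pixels = 20.216
V = pitch²·Σt = 1.7²·20.216 = 58.424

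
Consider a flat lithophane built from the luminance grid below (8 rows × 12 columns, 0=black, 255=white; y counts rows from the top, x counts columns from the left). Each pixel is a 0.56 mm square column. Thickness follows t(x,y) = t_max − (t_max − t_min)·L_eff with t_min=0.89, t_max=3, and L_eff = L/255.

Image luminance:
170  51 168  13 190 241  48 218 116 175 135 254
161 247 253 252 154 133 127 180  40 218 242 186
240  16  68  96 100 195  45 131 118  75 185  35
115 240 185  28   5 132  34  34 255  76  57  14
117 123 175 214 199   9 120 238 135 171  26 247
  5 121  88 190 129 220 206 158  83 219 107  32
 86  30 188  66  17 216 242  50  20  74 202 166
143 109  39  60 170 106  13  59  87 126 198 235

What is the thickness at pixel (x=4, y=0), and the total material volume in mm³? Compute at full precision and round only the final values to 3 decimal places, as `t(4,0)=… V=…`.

span = t_max - t_min = 3 - 0.89 = 2.110
L(4,0) = 190, L_eff = 190/255 = 0.745098
t(4,0) = 3 - 2.110·0.745098 = 1.428
Σt over all 8·12 pixels = 941933/5100 ≈ 184.6927451
V = pitch²·Σt = 0.56²·941933/5100 = 57.920

t(4,0)=1.428 V=57.920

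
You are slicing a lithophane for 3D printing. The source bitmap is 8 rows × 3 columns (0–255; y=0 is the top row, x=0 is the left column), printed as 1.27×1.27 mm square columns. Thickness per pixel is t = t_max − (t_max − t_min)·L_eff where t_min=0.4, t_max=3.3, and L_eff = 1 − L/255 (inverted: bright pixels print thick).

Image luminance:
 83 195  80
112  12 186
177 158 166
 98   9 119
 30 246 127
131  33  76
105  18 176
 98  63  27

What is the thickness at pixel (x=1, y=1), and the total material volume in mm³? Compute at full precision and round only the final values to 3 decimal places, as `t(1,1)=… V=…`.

span = t_max - t_min = 3.3 - 0.4 = 2.900
L(1,1) = 12, L_eff = 1 - 12/255 = 0.952941 (inverted)
t(1,1) = 3.3 - 2.900·0.952941 = 0.536
Σt over all 8·3 pixels = 19541/510 ≈ 38.3156863
V = pitch²·Σt = 1.27²·19541/510 = 61.799

t(1,1)=0.536 V=61.799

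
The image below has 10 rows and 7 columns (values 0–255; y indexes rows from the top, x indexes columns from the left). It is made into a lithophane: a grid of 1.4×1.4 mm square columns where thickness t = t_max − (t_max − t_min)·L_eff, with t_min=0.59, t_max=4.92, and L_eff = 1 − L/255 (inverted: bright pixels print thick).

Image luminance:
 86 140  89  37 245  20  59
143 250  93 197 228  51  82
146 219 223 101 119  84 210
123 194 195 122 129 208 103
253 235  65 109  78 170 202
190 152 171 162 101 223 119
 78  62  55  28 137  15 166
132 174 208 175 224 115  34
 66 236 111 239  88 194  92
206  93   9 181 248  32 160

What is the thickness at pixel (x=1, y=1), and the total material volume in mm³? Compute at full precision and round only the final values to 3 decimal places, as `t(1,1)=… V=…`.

span = t_max - t_min = 4.92 - 0.59 = 4.330
L(1,1) = 250, L_eff = 1 - 250/255 = 0.019608 (inverted)
t(1,1) = 4.92 - 4.330·0.019608 = 4.835
Σt over all 10·7 pixels = 874387/4250 ≈ 205.7381176
V = pitch²·Σt = 1.4²·874387/4250 = 403.247

t(1,1)=4.835 V=403.247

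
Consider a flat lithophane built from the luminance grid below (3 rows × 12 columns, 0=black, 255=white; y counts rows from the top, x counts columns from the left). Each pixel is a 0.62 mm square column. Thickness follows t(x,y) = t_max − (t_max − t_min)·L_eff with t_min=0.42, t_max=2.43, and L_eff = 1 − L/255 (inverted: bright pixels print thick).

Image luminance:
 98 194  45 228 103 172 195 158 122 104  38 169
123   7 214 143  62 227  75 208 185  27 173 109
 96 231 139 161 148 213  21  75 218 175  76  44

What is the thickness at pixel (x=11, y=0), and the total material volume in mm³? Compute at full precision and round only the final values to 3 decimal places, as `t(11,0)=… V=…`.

t(11,0)=1.752 V=20.283

span = t_max - t_min = 2.43 - 0.42 = 2.010
L(11,0) = 169, L_eff = 1 - 169/255 = 0.337255 (inverted)
t(11,0) = 2.43 - 2.010·0.337255 = 1.752
Σt over all 3·12 pixels = 112128/2125 ≈ 52.7661176
V = pitch²·Σt = 0.62²·112128/2125 = 20.283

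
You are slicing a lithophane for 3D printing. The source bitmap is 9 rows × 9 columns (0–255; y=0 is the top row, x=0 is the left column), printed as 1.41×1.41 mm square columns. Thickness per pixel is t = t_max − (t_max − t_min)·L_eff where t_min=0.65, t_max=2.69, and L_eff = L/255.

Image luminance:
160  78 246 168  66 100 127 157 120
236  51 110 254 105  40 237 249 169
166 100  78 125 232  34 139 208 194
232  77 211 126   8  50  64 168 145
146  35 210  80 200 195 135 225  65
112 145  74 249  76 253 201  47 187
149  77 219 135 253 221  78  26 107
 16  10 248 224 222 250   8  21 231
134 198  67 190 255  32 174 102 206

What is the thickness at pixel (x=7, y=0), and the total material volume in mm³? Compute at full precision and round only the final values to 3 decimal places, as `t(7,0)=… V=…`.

t(7,0)=1.434 V=249.996

span = t_max - t_min = 2.69 - 0.65 = 2.040
L(7,0) = 157, L_eff = 157/255 = 0.615686
t(7,0) = 2.69 - 2.040·0.615686 = 1.434
Σt over all 9·9 pixels = 125.746
V = pitch²·Σt = 1.41²·125.746 = 249.996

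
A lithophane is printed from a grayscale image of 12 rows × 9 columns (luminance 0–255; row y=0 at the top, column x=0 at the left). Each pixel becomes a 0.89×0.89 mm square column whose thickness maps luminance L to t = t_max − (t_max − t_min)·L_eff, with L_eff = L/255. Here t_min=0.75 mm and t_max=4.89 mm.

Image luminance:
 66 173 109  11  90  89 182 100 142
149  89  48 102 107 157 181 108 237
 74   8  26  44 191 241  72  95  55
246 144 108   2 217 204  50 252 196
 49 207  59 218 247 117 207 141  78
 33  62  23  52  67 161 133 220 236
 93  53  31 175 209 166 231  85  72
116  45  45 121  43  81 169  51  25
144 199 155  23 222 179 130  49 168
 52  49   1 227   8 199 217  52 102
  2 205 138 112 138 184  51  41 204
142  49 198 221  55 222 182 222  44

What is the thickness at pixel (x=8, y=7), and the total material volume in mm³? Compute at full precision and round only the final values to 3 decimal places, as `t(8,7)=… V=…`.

t(8,7)=4.484 V=250.218

span = t_max - t_min = 4.89 - 0.75 = 4.140
L(8,7) = 25, L_eff = 25/255 = 0.098039
t(8,7) = 4.89 - 4.140·0.098039 = 4.484
Σt over all 12·9 pixels = 671271/2125 ≈ 315.8922353
V = pitch²·Σt = 0.89²·671271/2125 = 250.218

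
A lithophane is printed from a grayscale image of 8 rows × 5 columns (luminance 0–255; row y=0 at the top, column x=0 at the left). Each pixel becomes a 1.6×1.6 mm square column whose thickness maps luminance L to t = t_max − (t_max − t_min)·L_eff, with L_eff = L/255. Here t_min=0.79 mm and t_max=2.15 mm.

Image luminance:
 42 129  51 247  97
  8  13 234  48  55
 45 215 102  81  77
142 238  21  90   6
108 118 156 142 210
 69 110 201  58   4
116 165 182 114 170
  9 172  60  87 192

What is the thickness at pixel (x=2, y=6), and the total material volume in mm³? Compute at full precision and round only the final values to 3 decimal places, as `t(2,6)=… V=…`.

span = t_max - t_min = 2.15 - 0.79 = 1.360
L(2,6) = 182, L_eff = 182/255 = 0.713725
t(2,6) = 2.15 - 1.360·0.713725 = 1.179
Σt over all 8·5 pixels = 23482/375 ≈ 62.6186667
V = pitch²·Σt = 1.6²·23482/375 = 160.304

t(2,6)=1.179 V=160.304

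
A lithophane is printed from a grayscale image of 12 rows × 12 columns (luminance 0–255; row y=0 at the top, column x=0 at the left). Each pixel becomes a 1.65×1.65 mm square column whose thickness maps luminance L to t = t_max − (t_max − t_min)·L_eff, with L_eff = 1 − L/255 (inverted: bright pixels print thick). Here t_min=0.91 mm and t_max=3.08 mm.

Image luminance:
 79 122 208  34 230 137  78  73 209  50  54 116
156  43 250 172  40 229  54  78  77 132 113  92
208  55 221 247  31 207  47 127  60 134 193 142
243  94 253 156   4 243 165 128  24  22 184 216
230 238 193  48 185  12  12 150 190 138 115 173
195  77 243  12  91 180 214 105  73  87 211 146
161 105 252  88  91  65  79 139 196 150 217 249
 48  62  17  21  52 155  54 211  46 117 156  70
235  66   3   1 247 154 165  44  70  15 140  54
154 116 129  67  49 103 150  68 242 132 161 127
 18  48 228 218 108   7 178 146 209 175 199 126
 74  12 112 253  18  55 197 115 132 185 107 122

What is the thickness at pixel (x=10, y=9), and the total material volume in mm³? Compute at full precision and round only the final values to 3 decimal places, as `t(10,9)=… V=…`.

t(10,9)=2.280 V=775.702

span = t_max - t_min = 3.08 - 0.91 = 2.170
L(10,9) = 161, L_eff = 1 - 161/255 = 0.368627 (inverted)
t(10,9) = 3.08 - 2.170·0.368627 = 2.280
Σt over all 12·12 pixels = 7265531/25500 ≈ 284.9227843
V = pitch²·Σt = 1.65²·7265531/25500 = 775.702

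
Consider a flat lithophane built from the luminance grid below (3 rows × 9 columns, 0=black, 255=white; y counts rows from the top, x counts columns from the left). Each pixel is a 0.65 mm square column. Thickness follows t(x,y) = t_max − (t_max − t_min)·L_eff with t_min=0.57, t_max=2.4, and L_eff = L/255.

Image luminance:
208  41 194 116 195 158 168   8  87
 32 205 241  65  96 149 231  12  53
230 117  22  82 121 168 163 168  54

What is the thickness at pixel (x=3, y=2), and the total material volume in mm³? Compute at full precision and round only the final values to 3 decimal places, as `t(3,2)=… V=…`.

t(3,2)=1.812 V=17.118

span = t_max - t_min = 2.4 - 0.57 = 1.830
L(3,2) = 82, L_eff = 82/255 = 0.321569
t(3,2) = 2.4 - 1.830·0.321569 = 1.812
Σt over all 3·9 pixels = 86094/2125 ≈ 40.5148235
V = pitch²·Σt = 0.65²·86094/2125 = 17.118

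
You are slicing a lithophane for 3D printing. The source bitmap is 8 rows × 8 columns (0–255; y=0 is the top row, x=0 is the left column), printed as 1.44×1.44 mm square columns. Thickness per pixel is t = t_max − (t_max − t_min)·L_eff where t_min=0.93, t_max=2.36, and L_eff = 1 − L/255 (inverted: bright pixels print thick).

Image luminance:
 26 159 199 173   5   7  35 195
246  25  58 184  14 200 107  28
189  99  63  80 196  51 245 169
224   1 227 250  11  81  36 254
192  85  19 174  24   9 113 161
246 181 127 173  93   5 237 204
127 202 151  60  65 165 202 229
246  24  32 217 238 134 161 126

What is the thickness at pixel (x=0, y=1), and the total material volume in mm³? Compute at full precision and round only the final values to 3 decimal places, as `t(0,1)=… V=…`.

span = t_max - t_min = 2.36 - 0.93 = 1.430
L(0,1) = 246, L_eff = 1 - 246/255 = 0.035294 (inverted)
t(0,1) = 2.36 - 1.430·0.035294 = 2.310
Σt over all 8·8 pixels = 899599/8500 ≈ 105.8351765
V = pitch²·Σt = 1.44²·899599/8500 = 219.460

t(0,1)=2.310 V=219.460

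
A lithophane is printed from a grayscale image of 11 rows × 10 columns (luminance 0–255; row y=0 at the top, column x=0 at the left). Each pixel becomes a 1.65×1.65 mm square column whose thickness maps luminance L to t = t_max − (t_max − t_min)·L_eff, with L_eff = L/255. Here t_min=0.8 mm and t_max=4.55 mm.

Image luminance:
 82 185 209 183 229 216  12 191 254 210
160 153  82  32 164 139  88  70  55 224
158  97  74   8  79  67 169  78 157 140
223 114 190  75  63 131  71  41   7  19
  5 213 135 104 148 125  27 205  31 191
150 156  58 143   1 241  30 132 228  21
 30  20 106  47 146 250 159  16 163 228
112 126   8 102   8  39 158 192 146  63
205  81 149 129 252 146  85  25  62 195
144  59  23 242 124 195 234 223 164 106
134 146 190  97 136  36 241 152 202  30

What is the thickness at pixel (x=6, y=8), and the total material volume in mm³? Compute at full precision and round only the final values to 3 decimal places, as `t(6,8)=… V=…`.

span = t_max - t_min = 4.55 - 0.8 = 3.750
L(6,8) = 85, L_eff = 85/255 = 0.333333
t(6,8) = 4.55 - 3.750·0.333333 = 3.300
Σt over all 11·10 pixels = 20465/68 ≈ 300.9558824
V = pitch²·Σt = 1.65²·20465/68 = 819.352

t(6,8)=3.300 V=819.352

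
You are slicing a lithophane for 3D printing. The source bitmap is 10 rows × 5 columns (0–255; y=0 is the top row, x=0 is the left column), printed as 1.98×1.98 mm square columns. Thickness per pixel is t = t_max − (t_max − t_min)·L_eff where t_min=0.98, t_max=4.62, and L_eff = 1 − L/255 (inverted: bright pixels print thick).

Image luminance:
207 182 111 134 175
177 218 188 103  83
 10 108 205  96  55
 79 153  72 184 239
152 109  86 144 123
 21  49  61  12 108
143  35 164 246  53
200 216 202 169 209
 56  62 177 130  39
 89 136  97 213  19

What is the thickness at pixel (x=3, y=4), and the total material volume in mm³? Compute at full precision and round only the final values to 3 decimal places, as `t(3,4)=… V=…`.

span = t_max - t_min = 4.62 - 0.98 = 3.640
L(3,4) = 144, L_eff = 1 - 144/255 = 0.435294 (inverted)
t(3,4) = 4.62 - 3.640·0.435294 = 3.036
Σt over all 10·5 pixels = 885584/6375 ≈ 138.9151373
V = pitch²·Σt = 1.98²·885584/6375 = 544.603

t(3,4)=3.036 V=544.603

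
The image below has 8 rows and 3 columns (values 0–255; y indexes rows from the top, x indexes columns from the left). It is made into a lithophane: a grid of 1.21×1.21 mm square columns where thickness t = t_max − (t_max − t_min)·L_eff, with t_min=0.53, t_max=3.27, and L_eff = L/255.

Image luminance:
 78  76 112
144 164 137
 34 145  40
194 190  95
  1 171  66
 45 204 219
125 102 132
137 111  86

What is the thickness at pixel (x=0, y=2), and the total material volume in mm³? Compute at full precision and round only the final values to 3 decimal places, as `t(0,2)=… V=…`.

t(0,2)=2.905 V=70.727

span = t_max - t_min = 3.27 - 0.53 = 2.740
L(0,2) = 34, L_eff = 34/255 = 0.133333
t(0,2) = 3.27 - 2.740·0.133333 = 2.905
Σt over all 8·3 pixels = 102654/2125 ≈ 48.3077647
V = pitch²·Σt = 1.21²·102654/2125 = 70.727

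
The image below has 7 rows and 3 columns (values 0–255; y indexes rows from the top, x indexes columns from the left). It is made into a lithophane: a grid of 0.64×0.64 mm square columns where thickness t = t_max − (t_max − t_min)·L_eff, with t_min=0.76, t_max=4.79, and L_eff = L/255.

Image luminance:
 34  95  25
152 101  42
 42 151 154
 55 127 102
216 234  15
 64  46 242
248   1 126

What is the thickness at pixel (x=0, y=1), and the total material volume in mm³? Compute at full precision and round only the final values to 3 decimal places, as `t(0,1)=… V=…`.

span = t_max - t_min = 4.79 - 0.76 = 4.030
L(0,1) = 152, L_eff = 152/255 = 0.596078
t(0,1) = 4.79 - 4.030·0.596078 = 2.388
Σt over all 7·3 pixels = 1649429/25500 ≈ 64.6834902
V = pitch²·Σt = 0.64²·1649429/25500 = 26.494

t(0,1)=2.388 V=26.494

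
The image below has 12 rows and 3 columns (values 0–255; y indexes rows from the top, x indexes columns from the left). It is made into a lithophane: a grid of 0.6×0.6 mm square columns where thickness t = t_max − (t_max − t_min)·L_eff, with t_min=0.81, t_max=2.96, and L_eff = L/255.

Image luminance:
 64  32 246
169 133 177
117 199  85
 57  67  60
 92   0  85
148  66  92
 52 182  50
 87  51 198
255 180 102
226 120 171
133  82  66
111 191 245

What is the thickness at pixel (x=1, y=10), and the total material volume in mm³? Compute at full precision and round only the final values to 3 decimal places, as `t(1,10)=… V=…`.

span = t_max - t_min = 2.96 - 0.81 = 2.150
L(1,10) = 82, L_eff = 82/255 = 0.321569
t(1,10) = 2.96 - 2.150·0.321569 = 2.269
Σt over all 12·3 pixels = 354643/5100 ≈ 69.5378431
V = pitch²·Σt = 0.6²·354643/5100 = 25.034

t(1,10)=2.269 V=25.034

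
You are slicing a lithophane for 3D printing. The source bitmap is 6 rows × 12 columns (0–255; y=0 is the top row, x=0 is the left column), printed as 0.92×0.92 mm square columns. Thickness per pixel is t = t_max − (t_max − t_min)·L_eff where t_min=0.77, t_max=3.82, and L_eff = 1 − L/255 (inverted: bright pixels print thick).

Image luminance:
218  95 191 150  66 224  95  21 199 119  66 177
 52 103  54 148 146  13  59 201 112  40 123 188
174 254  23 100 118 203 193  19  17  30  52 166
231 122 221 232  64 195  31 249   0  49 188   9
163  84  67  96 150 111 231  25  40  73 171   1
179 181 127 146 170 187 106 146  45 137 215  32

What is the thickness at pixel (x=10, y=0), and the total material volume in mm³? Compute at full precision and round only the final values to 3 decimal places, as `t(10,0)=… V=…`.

span = t_max - t_min = 3.82 - 0.77 = 3.050
L(10,0) = 66, L_eff = 1 - 66/255 = 0.741176 (inverted)
t(10,0) = 3.82 - 3.050·0.741176 = 1.559
Σt over all 6·12 pixels = 812407/5100 ≈ 159.2954902
V = pitch²·Σt = 0.92²·812407/5100 = 134.828

t(10,0)=1.559 V=134.828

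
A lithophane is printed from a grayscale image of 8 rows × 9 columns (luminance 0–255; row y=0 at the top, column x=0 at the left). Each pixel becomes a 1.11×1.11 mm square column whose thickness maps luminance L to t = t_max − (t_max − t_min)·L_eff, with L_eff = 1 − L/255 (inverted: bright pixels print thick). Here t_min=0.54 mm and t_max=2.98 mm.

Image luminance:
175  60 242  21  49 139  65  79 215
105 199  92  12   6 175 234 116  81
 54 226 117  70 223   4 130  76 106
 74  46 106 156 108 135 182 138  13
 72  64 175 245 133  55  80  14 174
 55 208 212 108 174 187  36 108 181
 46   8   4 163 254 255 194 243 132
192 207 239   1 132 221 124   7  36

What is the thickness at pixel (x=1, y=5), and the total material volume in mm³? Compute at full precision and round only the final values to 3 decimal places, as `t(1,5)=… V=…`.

span = t_max - t_min = 2.98 - 0.54 = 2.440
L(1,5) = 208, L_eff = 1 - 208/255 = 0.184314 (inverted)
t(1,5) = 2.98 - 2.440·0.184314 = 2.530
Σt over all 8·9 pixels = 782708/6375 ≈ 122.7777255
V = pitch²·Σt = 1.11²·782708/6375 = 151.274

t(1,5)=2.530 V=151.274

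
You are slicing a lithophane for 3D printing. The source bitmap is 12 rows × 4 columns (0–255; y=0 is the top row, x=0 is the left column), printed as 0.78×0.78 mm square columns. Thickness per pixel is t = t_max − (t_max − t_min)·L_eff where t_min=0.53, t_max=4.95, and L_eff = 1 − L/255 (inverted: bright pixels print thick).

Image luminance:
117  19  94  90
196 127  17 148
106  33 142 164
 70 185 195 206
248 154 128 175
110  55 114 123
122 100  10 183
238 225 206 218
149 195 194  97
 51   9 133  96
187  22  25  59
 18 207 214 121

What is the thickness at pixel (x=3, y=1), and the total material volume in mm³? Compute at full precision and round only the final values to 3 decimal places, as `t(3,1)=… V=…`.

t(3,1)=3.095 V=79.753

span = t_max - t_min = 4.95 - 0.53 = 4.420
L(3,1) = 148, L_eff = 1 - 148/255 = 0.419608 (inverted)
t(3,1) = 4.95 - 4.420·0.419608 = 3.095
Σt over all 12·4 pixels = 19663/150 ≈ 131.0866667
V = pitch²·Σt = 0.78²·19663/150 = 79.753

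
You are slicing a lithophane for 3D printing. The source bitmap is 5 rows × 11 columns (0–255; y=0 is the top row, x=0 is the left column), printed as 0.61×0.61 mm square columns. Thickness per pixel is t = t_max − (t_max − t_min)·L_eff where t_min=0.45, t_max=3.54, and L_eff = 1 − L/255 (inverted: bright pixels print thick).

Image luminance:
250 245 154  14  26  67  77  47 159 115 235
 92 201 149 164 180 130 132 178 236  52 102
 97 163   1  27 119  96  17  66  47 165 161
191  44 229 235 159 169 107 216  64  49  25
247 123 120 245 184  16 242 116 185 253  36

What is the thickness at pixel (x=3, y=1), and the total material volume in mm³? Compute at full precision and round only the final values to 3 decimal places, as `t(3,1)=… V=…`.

span = t_max - t_min = 3.54 - 0.45 = 3.090
L(3,1) = 164, L_eff = 1 - 164/255 = 0.356863 (inverted)
t(3,1) = 3.54 - 3.090·0.356863 = 2.437
Σt over all 5·11 pixels = 238483/2125 ≈ 112.2272941
V = pitch²·Σt = 0.61²·238483/2125 = 41.760

t(3,1)=2.437 V=41.760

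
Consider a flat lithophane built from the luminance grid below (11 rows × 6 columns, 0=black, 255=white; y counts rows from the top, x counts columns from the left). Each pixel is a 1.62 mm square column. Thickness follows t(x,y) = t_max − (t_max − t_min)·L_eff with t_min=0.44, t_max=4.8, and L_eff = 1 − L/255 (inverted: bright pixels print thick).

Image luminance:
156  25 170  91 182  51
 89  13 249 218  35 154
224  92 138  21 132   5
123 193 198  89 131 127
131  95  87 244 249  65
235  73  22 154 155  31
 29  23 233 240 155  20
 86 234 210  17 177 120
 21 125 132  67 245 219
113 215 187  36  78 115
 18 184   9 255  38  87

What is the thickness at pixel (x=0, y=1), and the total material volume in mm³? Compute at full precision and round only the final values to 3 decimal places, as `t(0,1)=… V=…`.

t(0,1)=1.962 V=441.247

span = t_max - t_min = 4.8 - 0.44 = 4.360
L(0,1) = 89, L_eff = 1 - 89/255 = 0.650980 (inverted)
t(0,1) = 4.8 - 4.360·0.650980 = 1.962
Σt over all 11·6 pixels = 214369/1275 ≈ 168.1325490
V = pitch²·Σt = 1.62²·214369/1275 = 441.247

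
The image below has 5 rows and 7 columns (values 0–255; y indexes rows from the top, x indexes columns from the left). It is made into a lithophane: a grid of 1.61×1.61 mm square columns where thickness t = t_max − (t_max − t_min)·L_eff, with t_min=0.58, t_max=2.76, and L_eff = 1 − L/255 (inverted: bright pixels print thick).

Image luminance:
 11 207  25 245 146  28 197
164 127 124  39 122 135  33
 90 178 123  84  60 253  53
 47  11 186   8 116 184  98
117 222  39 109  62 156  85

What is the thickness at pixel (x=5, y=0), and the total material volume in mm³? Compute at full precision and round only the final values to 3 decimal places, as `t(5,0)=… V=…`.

span = t_max - t_min = 2.76 - 0.58 = 2.180
L(5,0) = 28, L_eff = 1 - 28/255 = 0.890196 (inverted)
t(5,0) = 2.76 - 2.180·0.890196 = 0.819
Σt over all 5·7 pixels = 682181/12750 ≈ 53.5043922
V = pitch²·Σt = 1.61²·682181/12750 = 138.689

t(5,0)=0.819 V=138.689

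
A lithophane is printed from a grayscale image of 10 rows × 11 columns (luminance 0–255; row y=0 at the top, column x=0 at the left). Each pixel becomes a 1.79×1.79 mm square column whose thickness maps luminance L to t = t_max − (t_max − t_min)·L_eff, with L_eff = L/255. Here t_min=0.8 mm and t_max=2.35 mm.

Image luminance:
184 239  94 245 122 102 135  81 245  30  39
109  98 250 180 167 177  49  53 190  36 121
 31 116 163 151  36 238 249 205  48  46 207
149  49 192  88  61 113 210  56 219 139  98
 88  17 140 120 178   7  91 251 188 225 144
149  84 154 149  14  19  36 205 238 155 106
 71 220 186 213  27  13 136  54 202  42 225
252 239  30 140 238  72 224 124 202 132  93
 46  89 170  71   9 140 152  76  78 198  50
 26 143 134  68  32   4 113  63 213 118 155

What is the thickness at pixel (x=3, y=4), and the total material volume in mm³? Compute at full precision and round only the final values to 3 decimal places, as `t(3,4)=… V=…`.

t(3,4)=1.621 V=558.499

span = t_max - t_min = 2.35 - 0.8 = 1.550
L(3,4) = 120, L_eff = 120/255 = 0.470588
t(3,4) = 2.35 - 1.550·0.470588 = 1.621
Σt over all 10·11 pixels = 296323/1700 ≈ 174.3076471
V = pitch²·Σt = 1.79²·296323/1700 = 558.499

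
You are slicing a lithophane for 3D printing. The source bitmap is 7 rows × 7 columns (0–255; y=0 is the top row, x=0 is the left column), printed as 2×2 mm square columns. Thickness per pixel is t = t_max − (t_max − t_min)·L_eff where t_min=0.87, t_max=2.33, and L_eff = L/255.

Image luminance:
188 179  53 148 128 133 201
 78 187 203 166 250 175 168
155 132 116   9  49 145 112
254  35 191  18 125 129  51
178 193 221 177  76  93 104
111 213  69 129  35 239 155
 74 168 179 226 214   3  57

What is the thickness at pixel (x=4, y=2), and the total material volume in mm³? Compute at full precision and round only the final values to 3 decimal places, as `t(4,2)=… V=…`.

t(4,2)=2.049 V=303.420

span = t_max - t_min = 2.33 - 0.87 = 1.460
L(4,2) = 49, L_eff = 49/255 = 0.192157
t(4,2) = 2.33 - 1.460·0.192157 = 2.049
Σt over all 7·7 pixels = 1934303/25500 ≈ 75.8550196
V = pitch²·Σt = 2²·1934303/25500 = 303.420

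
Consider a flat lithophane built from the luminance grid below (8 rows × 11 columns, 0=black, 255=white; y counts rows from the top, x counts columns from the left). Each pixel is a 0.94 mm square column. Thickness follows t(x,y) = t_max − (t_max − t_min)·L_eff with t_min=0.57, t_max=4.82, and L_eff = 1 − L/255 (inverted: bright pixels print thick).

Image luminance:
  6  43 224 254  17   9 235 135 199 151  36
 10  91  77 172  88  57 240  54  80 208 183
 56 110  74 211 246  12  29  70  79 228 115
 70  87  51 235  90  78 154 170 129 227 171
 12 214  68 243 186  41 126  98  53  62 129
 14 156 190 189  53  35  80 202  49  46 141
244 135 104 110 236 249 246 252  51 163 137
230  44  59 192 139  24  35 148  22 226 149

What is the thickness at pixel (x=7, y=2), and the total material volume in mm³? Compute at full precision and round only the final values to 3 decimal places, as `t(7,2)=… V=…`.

t(7,2)=1.737 V=204.003

span = t_max - t_min = 4.82 - 0.57 = 4.250
L(7,2) = 70, L_eff = 1 - 70/255 = 0.725490 (inverted)
t(7,2) = 4.82 - 4.250·0.725490 = 1.737
Σt over all 8·11 pixels = 69263/300 ≈ 230.8766667
V = pitch²·Σt = 0.94²·69263/300 = 204.003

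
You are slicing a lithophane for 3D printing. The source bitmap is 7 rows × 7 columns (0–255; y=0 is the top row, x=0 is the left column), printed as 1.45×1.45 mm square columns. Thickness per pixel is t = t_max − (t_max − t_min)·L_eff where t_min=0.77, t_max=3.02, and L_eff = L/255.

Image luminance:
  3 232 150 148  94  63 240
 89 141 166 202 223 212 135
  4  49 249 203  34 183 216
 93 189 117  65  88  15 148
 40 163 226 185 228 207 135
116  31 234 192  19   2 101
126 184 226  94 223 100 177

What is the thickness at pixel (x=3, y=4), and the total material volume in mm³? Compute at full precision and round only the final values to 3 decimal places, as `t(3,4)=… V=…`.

t(3,4)=1.388 V=185.720

span = t_max - t_min = 3.02 - 0.77 = 2.250
L(3,4) = 185, L_eff = 185/255 = 0.725490
t(3,4) = 3.02 - 2.250·0.725490 = 1.388
Σt over all 7·7 pixels = 75083/850 ≈ 88.3329412
V = pitch²·Σt = 1.45²·75083/850 = 185.720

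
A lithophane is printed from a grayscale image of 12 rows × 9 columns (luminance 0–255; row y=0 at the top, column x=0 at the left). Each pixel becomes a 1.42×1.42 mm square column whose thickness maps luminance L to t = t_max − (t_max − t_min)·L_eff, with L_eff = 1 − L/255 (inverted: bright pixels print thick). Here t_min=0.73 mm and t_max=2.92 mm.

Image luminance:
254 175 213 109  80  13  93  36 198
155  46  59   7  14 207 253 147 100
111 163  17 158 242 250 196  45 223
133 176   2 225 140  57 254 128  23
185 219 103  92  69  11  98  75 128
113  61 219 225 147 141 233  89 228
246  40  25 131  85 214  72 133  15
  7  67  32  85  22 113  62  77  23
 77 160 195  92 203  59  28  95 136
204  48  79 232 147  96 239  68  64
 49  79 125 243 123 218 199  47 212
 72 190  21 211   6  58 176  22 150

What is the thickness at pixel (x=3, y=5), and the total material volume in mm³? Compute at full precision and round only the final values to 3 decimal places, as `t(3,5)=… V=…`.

t(3,5)=2.662 V=384.271

span = t_max - t_min = 2.92 - 0.73 = 2.190
L(3,5) = 225, L_eff = 1 - 225/255 = 0.117647 (inverted)
t(3,5) = 2.92 - 2.190·0.117647 = 2.662
Σt over all 12·9 pixels = 161987/850 ≈ 190.5729412
V = pitch²·Σt = 1.42²·161987/850 = 384.271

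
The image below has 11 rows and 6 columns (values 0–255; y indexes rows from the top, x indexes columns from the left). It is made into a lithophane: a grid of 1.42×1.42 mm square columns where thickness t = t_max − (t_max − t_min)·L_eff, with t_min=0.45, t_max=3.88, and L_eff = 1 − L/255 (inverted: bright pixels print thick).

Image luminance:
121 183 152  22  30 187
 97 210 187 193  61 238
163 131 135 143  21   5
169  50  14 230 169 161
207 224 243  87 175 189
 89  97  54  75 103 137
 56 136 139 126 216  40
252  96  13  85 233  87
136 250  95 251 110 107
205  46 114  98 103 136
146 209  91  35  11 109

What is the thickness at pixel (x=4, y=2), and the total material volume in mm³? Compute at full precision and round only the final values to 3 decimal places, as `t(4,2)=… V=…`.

span = t_max - t_min = 3.88 - 0.45 = 3.430
L(4,2) = 21, L_eff = 1 - 21/255 = 0.917647 (inverted)
t(4,2) = 3.88 - 3.430·0.917647 = 0.732
Σt over all 11·6 pixels = 215707/1500 ≈ 143.8046667
V = pitch²·Σt = 1.42²·215707/1500 = 289.968

t(4,2)=0.732 V=289.968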